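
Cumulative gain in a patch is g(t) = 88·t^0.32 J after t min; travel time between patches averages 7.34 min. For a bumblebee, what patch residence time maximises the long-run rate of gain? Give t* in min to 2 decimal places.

Optimal t* satisfies g'(t*) = g(t*)/(T + t*).
g'(t) = 0.32·88·t^-0.68. Setting 0.32·88·t^-0.68 = 88·t^0.32/(7.34+t) gives 0.32(7.34+t) = t, so 0.68·t = 0.32×7.34.
t* = 0.32×7.34/0.68 = 3.454 min.

3.45 min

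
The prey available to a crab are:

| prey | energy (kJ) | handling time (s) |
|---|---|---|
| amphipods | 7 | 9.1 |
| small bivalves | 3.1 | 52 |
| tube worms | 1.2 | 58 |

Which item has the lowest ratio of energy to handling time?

tube worms

In descending order of E/h:
amphipods: 7/9.1 = 0.769 kJ/s
small bivalves: 3.1/52 = 0.0596 kJ/s
tube worms: 1.2/58 = 0.0207 kJ/s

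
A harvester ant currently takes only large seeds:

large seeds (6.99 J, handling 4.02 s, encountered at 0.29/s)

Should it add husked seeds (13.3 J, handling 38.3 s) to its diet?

No

On large seeds alone, R = ΣλE/(1+Σλh) = 2.027/2.166 = 0.936 J/s.
Profitability of husked seeds: 13.3/38.3 = 0.3473 J/s.
0.3473 < 0.936, so adding husked seeds would lower the average — exclude it.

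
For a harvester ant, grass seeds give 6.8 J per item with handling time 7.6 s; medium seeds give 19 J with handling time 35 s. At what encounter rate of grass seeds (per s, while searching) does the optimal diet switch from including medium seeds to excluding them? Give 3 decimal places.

0.203 per s

Drop medium seeds once their profitability E₂/h₂ falls below the rate achievable on grass seeds alone: E₂/h₂ = λE₁/(1 + λh₁).
Solve for λ: λE₁h₂ = E₂(1 + λh₁) → λ(E₁h₂ − E₂h₁) = E₂ → λ = E₂/(E₁h₂ − E₂h₁).
λ = 19/(6.8×35 − 19×7.6) = 19/93.6 = 0.203 per s.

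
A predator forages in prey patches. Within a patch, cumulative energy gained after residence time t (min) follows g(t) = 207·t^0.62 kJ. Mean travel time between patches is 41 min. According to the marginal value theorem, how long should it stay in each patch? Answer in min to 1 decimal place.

66.9 min

Maximise g(t)/(T+t): set derivative to zero → g'(t)(T+t) = g(t).
g'(t) = 0.62·207·t^-0.38. Setting 0.62·207·t^-0.38 = 207·t^0.62/(41+t) gives 0.62(41+t) = t, so 0.38·t = 0.62×41.
t* = 0.62×41/0.38 = 66.89 min.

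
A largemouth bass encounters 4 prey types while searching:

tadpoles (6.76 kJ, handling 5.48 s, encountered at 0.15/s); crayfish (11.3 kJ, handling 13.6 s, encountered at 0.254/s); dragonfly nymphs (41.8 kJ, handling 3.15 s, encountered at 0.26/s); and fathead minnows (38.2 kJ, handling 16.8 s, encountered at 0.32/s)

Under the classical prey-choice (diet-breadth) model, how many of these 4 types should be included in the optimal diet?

1

E/h in descending order: dragonfly nymphs 13.3, fathead minnows 2.27, tadpoles 1.23, crayfish 0.831 kJ/s. The optimal diet is the largest prefix of this list for which every included type satisfies E_i/h_i > R on the types above it.
Rate on top 1: 5.975. fathead minnows: 2.27 < 5.975 → exclude; stop.
Optimal diet: dragonfly nymphs — 1 of 4 types.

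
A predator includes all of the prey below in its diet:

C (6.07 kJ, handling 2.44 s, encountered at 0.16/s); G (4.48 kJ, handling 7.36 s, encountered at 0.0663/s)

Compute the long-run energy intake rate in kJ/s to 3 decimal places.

0.675 kJ/s

Energy encountered per unit search time: 0.16×6.07 + 0.0663×4.48 = 1.268 kJ/s.
Handling time per unit search time: 0.16×2.44 + 0.0663×7.36 = 0.8784.
Rate = 1.268/(1 + 0.8784) = 0.6752 kJ/s.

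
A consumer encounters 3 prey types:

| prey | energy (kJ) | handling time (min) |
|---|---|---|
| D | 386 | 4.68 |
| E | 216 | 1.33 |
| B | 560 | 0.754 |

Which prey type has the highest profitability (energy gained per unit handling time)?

B

In descending order of E/h:
B: 560/0.754 = 743 kJ/min
E: 216/1.33 = 162 kJ/min
D: 386/4.68 = 82.5 kJ/min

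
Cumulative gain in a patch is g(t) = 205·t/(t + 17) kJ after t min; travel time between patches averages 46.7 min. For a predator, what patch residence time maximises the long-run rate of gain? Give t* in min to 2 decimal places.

28.18 min

Optimal t* satisfies g'(t*) = g(t*)/(T + t*).
g'(t) = 205·17/(t + 17)². Setting 205·17/(t+17)² = 205t/[(t+17)(46.7+t)] gives 17(46.7+t) = t(t+17), so t² = 17×46.7 = 793.9.
t* = √793.9 = 28.18 min.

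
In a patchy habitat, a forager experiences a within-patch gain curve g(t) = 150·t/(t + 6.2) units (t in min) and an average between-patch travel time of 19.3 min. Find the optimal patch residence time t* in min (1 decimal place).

By the marginal value theorem, leave when the instantaneous gain rate g'(t) equals the habitat-wide average g(t)/(T + t).
g'(t) = 150·6.2/(t + 6.2)². Setting 150·6.2/(t+6.2)² = 150t/[(t+6.2)(19.3+t)] gives 6.2(19.3+t) = t(t+6.2), so t² = 6.2×19.3 = 119.7.
t* = √119.7 = 10.94 min.

10.9 min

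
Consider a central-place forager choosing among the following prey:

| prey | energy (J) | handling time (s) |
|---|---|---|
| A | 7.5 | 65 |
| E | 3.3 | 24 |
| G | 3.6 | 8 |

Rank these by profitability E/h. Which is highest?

G

Profitability E/h (J/s): A = 7.5/65 = 0.115, E = 3.3/24 = 0.137, G = 3.6/8 = 0.45.
Ranked: G > E > A.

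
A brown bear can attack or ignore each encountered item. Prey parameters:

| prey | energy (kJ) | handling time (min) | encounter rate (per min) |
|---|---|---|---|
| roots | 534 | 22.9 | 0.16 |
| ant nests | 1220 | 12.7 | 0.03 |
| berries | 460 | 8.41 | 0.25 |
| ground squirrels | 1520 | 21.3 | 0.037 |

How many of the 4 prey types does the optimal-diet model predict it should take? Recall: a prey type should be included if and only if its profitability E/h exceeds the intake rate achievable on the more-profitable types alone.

Profitabilities (E/h, kJ/min): ant nests 96.1, ground squirrels 71.4, berries 54.7, roots 23.3. Add prey in this order while the next type's profitability exceeds the intake rate on those already taken.
Rate on top 1: 26.5. ground squirrels: 71.4 > 26.5 → include.
Rate on top 2: 42.8. berries: 54.7 > 42.8 → include.
Rate on top 3: 48.66. roots: 23.3 < 48.66 → exclude; stop.
Optimal diet: ant nests, ground squirrels, berries — 3 of 4 types.

3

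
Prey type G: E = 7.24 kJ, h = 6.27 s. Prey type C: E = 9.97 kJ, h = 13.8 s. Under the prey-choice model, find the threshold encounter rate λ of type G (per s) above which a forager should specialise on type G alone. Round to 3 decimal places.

At the threshold, the rate on type G alone equals the profitability of type C: λ·7.24/(1 + λ·6.27) = 9.97/13.8 = 0.7225.
Rearranging, λ(7.24 − 0.7225×6.27) = 0.7225, so λ = 0.7225/2.71 = 0.2666 per s.

0.267 per s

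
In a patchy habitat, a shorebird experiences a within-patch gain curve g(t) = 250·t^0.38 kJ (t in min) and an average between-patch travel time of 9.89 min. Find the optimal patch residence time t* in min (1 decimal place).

6.1 min

Maximise g(t)/(T+t): set derivative to zero → g'(t)(T+t) = g(t).
g'(t) = 0.38·250·t^-0.62. Setting 0.38·250·t^-0.62 = 250·t^0.38/(9.89+t) gives 0.38(9.89+t) = t, so 0.62·t = 0.38×9.89.
t* = 0.38×9.89/0.62 = 6.062 min.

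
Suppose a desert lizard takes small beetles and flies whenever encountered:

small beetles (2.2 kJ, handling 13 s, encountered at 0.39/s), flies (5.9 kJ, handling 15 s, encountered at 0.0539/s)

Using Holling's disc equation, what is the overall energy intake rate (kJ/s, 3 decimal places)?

R = (0.39×2.2 + 0.0539×5.9) / (1 + 0.39×13 + 0.0539×15) = 1.176/6.879 = 0.171 kJ/s.

0.171 kJ/s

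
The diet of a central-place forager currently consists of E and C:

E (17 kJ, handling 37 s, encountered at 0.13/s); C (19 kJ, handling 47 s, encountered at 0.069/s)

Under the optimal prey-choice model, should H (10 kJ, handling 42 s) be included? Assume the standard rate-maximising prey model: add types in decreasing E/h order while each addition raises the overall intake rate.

Current rate: (0.13×17 + 0.069×19)/(1 + 0.13×37 + 0.069×47) = 0.3889 kJ/s.
H: E/h = 10/42 = 0.2381 kJ/s.
Since 0.2381 < R, time spent handling H is better spent searching.

No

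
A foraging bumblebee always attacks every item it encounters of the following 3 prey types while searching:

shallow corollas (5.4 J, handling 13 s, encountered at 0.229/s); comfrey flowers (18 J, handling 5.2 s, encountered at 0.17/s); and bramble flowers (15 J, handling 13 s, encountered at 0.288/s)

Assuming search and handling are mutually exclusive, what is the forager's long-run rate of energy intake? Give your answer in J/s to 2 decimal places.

1.00 J/s

R = (0.229×5.4 + 0.17×18 + 0.288×15) / (1 + 0.229×13 + 0.17×5.2 + 0.288×13) = 8.617/8.605 = 1.001 J/s.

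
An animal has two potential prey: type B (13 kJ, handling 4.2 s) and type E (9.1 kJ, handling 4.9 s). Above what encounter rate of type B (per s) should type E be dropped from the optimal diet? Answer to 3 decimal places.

At the threshold, the rate on type B alone equals the profitability of type E: λ·13/(1 + λ·4.2) = 9.1/4.9 = 1.857.
Rearranging, λ(13 − 1.857×4.2) = 1.857, so λ = 1.857/5.2 = 0.3571 per s.

0.357 per s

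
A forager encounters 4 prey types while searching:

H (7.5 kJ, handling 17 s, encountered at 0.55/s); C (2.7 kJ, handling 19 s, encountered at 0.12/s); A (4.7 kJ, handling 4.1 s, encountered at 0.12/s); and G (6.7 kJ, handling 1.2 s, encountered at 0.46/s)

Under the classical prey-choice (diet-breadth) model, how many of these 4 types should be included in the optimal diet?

Rank by E/h (kJ/s): G 5.58, A 1.15, H 0.441, C 0.142. Include each in turn until the next type's E/h falls below the running intake rate.
Rate on top 1: 1.986. A: 1.15 < 1.986 → exclude; stop.
Optimal diet: G — 1 of 4 types.

1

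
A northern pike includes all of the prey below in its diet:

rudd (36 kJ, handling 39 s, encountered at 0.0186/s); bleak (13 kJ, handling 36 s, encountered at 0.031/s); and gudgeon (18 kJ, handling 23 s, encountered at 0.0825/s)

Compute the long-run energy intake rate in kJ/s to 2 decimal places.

0.54 kJ/s

R = Σλ_iE_i / (1 + Σλ_ih_i)
Numerator: 0.0186×36 + 0.031×13 + 0.0825×18 = 2.558
Denominator: 1 + 0.0186×39 + 0.031×36 + 0.0825×23 = 4.739
R = 2.558/4.739 = 0.5397 kJ/s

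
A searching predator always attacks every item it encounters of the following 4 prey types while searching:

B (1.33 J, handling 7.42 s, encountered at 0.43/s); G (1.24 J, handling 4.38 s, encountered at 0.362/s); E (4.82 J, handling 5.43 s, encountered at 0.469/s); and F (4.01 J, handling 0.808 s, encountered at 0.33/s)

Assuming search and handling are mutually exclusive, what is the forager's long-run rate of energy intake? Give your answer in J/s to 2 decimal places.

R = Σλ_iE_i / (1 + Σλ_ih_i)
Numerator: 0.43×1.33 + 0.362×1.24 + 0.469×4.82 + 0.33×4.01 = 4.605
Denominator: 1 + 0.43×7.42 + 0.362×4.38 + 0.469×5.43 + 0.33×0.808 = 8.589
R = 4.605/8.589 = 0.5361 J/s

0.54 J/s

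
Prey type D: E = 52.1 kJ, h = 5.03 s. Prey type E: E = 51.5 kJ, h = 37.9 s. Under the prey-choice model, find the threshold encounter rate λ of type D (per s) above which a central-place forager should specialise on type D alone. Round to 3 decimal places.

The zero-one rule: include type E iff E₂/h₂ > λE₁/(1+λh₁). Equality gives the switch point.
λE₁h₂ = E₂ + λE₂h₁ ⇒ λ = E₂/(E₁h₂ − E₂h₁) = 51.5/(1975 − 259) = 0.03002 per s.

0.030 per s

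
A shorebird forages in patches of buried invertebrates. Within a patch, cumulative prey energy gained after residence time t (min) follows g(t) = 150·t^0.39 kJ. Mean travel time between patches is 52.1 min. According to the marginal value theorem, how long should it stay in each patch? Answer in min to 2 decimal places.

33.31 min

By the marginal value theorem, leave when the instantaneous gain rate g'(t) equals the habitat-wide average g(t)/(T + t).
g'(t) = 0.39·150·t^-0.61. Setting 0.39·150·t^-0.61 = 150·t^0.39/(52.1+t) gives 0.39(52.1+t) = t, so 0.61·t = 0.39×52.1.
t* = 0.39×52.1/0.61 = 33.31 min.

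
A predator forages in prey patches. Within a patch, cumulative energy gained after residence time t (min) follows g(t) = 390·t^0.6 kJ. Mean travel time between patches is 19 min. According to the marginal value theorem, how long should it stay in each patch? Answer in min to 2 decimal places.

28.50 min

Maximise g(t)/(T+t): set derivative to zero → g'(t)(T+t) = g(t).
g'(t) = 0.6·390·t^-0.4. Setting 0.6·390·t^-0.4 = 390·t^0.6/(19+t) gives 0.6(19+t) = t, so 0.40·t = 0.6×19.
t* = 0.6×19/0.40 = 28.5 min.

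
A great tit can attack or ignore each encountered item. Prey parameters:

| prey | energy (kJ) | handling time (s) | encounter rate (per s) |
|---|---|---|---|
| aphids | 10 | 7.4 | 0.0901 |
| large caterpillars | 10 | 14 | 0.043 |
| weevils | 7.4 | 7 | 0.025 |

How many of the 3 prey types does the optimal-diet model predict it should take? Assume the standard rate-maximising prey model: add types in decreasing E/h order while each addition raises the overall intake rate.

Rank by E/h (kJ/s): aphids 1.35, weevils 1.06, large caterpillars 0.714. Include each in turn until the next type's E/h falls below the running intake rate.
Rate on top 1: 0.5406. weevils: 1.06 > 0.5406 → include.
Rate on top 2: 0.5897. large caterpillars: 0.714 > 0.5897 → include.
Optimal diet: aphids, weevils, large caterpillars — 3 of 3 types.

3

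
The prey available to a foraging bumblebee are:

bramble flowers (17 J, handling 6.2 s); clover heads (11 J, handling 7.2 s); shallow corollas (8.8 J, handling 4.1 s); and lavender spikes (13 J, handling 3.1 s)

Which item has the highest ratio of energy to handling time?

Profitability E/h (J/s): bramble flowers = 17/6.2 = 2.74, clover heads = 11/7.2 = 1.53, shallow corollas = 8.8/4.1 = 2.15, lavender spikes = 13/3.1 = 4.19.
Ranked: lavender spikes > bramble flowers > shallow corollas > clover heads.

lavender spikes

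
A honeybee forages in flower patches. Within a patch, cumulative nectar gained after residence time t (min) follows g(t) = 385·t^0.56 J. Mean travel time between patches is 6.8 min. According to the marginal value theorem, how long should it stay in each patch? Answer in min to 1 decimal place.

Optimal t* satisfies g'(t*) = g(t*)/(T + t*).
g'(t) = 0.56·385·t^-0.44. Setting 0.56·385·t^-0.44 = 385·t^0.56/(6.8+t) gives 0.56(6.8+t) = t, so 0.44·t = 0.56×6.8.
t* = 0.56×6.8/0.44 = 8.655 min.

8.7 min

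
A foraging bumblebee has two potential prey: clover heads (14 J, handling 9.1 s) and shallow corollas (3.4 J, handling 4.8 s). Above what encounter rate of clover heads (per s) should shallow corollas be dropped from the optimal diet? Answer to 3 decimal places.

0.094 per s

Drop shallow corollas once their profitability E₂/h₂ falls below the rate achievable on clover heads alone: E₂/h₂ = λE₁/(1 + λh₁).
Solve for λ: λE₁h₂ = E₂(1 + λh₁) → λ(E₁h₂ − E₂h₁) = E₂ → λ = E₂/(E₁h₂ − E₂h₁).
λ = 3.4/(14×4.8 − 3.4×9.1) = 3.4/36.26 = 0.09377 per s.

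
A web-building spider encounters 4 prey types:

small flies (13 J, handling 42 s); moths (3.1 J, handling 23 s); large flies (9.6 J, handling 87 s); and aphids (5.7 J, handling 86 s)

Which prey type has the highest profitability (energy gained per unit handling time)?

Profitability E/h (J/s): small flies = 13/42 = 0.31, moths = 3.1/23 = 0.135, large flies = 9.6/87 = 0.11, aphids = 5.7/86 = 0.0663.
Ranked: small flies > moths > large flies > aphids.

small flies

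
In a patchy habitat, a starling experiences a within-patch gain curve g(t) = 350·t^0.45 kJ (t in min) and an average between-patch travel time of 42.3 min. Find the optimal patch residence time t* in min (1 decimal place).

34.6 min

Maximise g(t)/(T+t): set derivative to zero → g'(t)(T+t) = g(t).
g'(t) = 0.45·350·t^-0.55. Setting 0.45·350·t^-0.55 = 350·t^0.45/(42.3+t) gives 0.45(42.3+t) = t, so 0.55·t = 0.45×42.3.
t* = 0.45×42.3/0.55 = 34.61 min.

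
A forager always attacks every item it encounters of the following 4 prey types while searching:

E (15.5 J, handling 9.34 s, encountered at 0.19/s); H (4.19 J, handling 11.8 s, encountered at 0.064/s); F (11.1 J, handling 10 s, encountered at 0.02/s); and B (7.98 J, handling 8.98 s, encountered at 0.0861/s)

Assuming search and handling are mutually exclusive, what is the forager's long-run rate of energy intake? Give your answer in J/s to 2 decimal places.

R = (0.19×15.5 + 0.064×4.19 + 0.02×11.1 + 0.0861×7.98) / (1 + 0.19×9.34 + 0.064×11.8 + 0.02×10 + 0.0861×8.98) = 4.122/4.503 = 0.9154 J/s.

0.92 J/s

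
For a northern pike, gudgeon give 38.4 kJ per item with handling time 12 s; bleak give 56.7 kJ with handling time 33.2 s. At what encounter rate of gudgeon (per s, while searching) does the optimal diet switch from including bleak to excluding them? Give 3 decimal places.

0.095 per s

At the threshold, the rate on gudgeon alone equals the profitability of bleak: λ·38.4/(1 + λ·12) = 56.7/33.2 = 1.708.
Rearranging, λ(38.4 − 1.708×12) = 1.708, so λ = 1.708/17.91 = 0.09538 per s.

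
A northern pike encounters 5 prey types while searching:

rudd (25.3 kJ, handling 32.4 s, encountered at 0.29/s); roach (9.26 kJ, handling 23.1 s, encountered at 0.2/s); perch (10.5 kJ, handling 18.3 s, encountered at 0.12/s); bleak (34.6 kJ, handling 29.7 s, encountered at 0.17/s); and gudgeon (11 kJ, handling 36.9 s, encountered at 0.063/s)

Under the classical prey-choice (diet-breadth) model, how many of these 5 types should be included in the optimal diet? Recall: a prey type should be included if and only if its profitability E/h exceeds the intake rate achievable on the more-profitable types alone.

1

Profitabilities (E/h, kJ/s): bleak 1.16, rudd 0.781, perch 0.574, roach 0.401, gudgeon 0.298. Add prey in this order while the next type's profitability exceeds the intake rate on those already taken.
Rate on top 1: 0.9724. rudd: 0.781 < 0.9724 → exclude; stop.
Optimal diet: bleak — 1 of 5 types.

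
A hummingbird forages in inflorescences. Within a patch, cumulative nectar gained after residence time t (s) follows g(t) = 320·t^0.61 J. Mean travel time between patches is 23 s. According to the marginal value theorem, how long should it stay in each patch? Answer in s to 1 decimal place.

36.0 s

Maximise g(t)/(T+t): set derivative to zero → g'(t)(T+t) = g(t).
g'(t) = 0.61·320·t^-0.39. Setting 0.61·320·t^-0.39 = 320·t^0.61/(23+t) gives 0.61(23+t) = t, so 0.39·t = 0.61×23.
t* = 0.61×23/0.39 = 35.97 s.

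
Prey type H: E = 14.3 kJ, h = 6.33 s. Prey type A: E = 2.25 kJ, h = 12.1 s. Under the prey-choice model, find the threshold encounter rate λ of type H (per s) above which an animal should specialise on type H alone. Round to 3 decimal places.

0.014 per s

Drop type A once their profitability E₂/h₂ falls below the rate achievable on type H alone: E₂/h₂ = λE₁/(1 + λh₁).
Solve for λ: λE₁h₂ = E₂(1 + λh₁) → λ(E₁h₂ − E₂h₁) = E₂ → λ = E₂/(E₁h₂ − E₂h₁).
λ = 2.25/(14.3×12.1 − 2.25×6.33) = 2.25/158.8 = 0.01417 per s.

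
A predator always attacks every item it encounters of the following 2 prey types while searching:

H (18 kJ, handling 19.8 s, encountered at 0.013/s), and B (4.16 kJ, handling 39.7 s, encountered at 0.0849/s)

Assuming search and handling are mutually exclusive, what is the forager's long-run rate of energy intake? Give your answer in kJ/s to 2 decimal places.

0.13 kJ/s

R = Σλ_iE_i / (1 + Σλ_ih_i)
Numerator: 0.013×18 + 0.0849×4.16 = 0.5872
Denominator: 1 + 0.013×19.8 + 0.0849×39.7 = 4.628
R = 0.5872/4.628 = 0.1269 kJ/s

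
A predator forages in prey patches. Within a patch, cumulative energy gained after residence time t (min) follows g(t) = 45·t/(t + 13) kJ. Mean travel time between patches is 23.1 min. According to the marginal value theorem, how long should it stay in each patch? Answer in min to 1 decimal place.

Optimal t* satisfies g'(t*) = g(t*)/(T + t*).
g'(t) = 45·13/(t + 13)². Setting 45·13/(t+13)² = 45t/[(t+13)(23.1+t)] gives 13(23.1+t) = t(t+13), so t² = 13×23.1 = 300.3.
t* = √300.3 = 17.33 min.

17.3 min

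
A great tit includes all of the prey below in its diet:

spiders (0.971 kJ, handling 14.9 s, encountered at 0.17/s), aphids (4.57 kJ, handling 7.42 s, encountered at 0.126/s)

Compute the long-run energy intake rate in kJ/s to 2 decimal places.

Energy encountered per unit search time: 0.17×0.971 + 0.126×4.57 = 0.7409 kJ/s.
Handling time per unit search time: 0.17×14.9 + 0.126×7.42 = 3.468.
Rate = 0.7409/(1 + 3.468) = 0.1658 kJ/s.

0.17 kJ/s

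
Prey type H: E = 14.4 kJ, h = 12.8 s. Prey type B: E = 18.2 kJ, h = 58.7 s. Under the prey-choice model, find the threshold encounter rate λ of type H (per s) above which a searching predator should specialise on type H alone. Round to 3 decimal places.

0.030 per s

The zero-one rule: include type B iff E₂/h₂ > λE₁/(1+λh₁). Equality gives the switch point.
λE₁h₂ = E₂ + λE₂h₁ ⇒ λ = E₂/(E₁h₂ − E₂h₁) = 18.2/(845.3 − 233) = 0.02972 per s.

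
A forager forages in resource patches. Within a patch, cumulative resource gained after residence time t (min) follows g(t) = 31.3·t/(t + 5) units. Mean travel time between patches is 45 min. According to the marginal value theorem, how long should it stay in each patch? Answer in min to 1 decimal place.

Optimal t* satisfies g'(t*) = g(t*)/(T + t*).
g'(t) = 31.3·5/(t + 5)². Setting 31.3·5/(t+5)² = 31.3t/[(t+5)(45+t)] gives 5(45+t) = t(t+5), so t² = 5×45 = 225.
t* = √225 = 15 min.

15.0 min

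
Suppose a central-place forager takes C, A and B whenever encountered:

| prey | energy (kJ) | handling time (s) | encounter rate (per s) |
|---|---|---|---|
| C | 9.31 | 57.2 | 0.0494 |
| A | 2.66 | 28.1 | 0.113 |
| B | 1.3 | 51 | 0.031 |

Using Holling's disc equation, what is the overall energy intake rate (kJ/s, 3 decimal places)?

R = (0.0494×9.31 + 0.113×2.66 + 0.031×1.3) / (1 + 0.0494×57.2 + 0.113×28.1 + 0.031×51) = 0.8008/8.582 = 0.09331 kJ/s.

0.093 kJ/s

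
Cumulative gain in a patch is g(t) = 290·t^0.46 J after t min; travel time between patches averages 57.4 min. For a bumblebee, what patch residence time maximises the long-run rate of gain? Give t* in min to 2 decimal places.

48.90 min

Optimal t* satisfies g'(t*) = g(t*)/(T + t*).
g'(t) = 0.46·290·t^-0.54. Setting 0.46·290·t^-0.54 = 290·t^0.46/(57.4+t) gives 0.46(57.4+t) = t, so 0.54·t = 0.46×57.4.
t* = 0.46×57.4/0.54 = 48.9 min.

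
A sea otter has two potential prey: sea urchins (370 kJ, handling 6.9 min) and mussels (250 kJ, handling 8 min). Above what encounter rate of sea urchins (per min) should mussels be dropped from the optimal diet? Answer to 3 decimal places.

0.202 per min

At the threshold, the rate on sea urchins alone equals the profitability of mussels: λ·370/(1 + λ·6.9) = 250/8 = 31.25.
Rearranging, λ(370 − 31.25×6.9) = 31.25, so λ = 31.25/154.4 = 0.2024 per min.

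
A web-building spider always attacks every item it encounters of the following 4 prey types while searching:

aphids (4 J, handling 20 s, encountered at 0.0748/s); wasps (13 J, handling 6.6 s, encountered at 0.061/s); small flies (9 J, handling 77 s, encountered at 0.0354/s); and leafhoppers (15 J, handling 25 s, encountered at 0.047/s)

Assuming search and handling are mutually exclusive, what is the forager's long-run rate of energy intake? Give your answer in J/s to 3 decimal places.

0.311 J/s

R = (0.0748×4 + 0.061×13 + 0.0354×9 + 0.047×15) / (1 + 0.0748×20 + 0.061×6.6 + 0.0354×77 + 0.047×25) = 2.116/6.799 = 0.3112 J/s.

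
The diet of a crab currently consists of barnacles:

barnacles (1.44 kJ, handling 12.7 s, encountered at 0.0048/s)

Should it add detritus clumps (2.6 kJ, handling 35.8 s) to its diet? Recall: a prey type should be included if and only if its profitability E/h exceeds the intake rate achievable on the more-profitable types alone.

On barnacles alone, R = ΣλE/(1+Σλh) = 0.006912/1.061 = 0.006515 kJ/s.
detritus clumps: E/h = 2.6/35.8 = 0.07263 kJ/s.
0.07263 > 0.006515, so adding detritus clumps raises the average — include it.

Yes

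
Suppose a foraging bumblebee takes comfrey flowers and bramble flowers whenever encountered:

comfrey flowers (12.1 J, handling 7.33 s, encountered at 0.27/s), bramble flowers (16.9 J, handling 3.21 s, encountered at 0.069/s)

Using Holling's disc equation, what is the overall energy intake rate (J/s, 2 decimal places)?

1.39 J/s

R = Σλ_iE_i / (1 + Σλ_ih_i)
Numerator: 0.27×12.1 + 0.069×16.9 = 4.433
Denominator: 1 + 0.27×7.33 + 0.069×3.21 = 3.201
R = 4.433/3.201 = 1.385 J/s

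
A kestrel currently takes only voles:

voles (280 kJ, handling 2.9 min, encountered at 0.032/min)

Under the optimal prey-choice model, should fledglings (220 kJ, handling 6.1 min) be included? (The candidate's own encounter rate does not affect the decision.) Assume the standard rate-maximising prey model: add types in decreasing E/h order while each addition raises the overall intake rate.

Intake rate on the current diet: R = (0.032×280) / (1 + 0.032×2.9) = 8.96/1.093 = 8.199 kJ/min.
Profitability of fledglings: 220/6.1 = 36.07 kJ/min.
Since 36.07 > R, including fledglings increases the long-run rate.

Yes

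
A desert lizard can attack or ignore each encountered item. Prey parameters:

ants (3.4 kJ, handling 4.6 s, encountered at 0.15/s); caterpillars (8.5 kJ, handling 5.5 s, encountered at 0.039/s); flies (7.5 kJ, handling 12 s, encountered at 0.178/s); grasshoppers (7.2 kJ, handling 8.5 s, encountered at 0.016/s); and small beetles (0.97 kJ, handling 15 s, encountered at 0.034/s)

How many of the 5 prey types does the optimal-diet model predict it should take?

Profitabilities (E/h, kJ/s): caterpillars 1.55, grasshoppers 0.847, ants 0.739, flies 0.625, small beetles 0.0647. Add prey in this order while the next type's profitability exceeds the intake rate on those already taken.
Rate on top 1: 0.273. grasshoppers: 0.847 > 0.273 → include.
Rate on top 2: 0.3308. ants: 0.739 > 0.3308 → include.
Rate on top 3: 0.4689. flies: 0.625 > 0.4689 → include.
Rate on top 4: 0.5487. small beetles: 0.0647 < 0.5487 → exclude; stop.
Optimal diet: caterpillars, grasshoppers, ants, flies — 4 of 5 types.

4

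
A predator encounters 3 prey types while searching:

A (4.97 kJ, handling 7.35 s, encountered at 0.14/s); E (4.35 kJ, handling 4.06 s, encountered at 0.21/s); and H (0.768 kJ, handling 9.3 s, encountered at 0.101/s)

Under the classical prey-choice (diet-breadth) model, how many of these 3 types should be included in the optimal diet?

2

Profitabilities (E/h, kJ/s): E 1.07, A 0.676, H 0.0826. Add prey in this order while the next type's profitability exceeds the intake rate on those already taken.
Rate on top 1: 0.4931. A: 0.676 > 0.4931 → include.
Rate on top 2: 0.5585. H: 0.0826 < 0.5585 → exclude; stop.
Optimal diet: E, A — 2 of 3 types.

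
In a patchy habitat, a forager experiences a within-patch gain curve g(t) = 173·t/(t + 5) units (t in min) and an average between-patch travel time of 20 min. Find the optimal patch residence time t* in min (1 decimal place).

10.0 min

By the marginal value theorem, leave when the instantaneous gain rate g'(t) equals the habitat-wide average g(t)/(T + t).
g'(t) = 173·5/(t + 5)². Setting 173·5/(t+5)² = 173t/[(t+5)(20+t)] gives 5(20+t) = t(t+5), so t² = 5×20 = 100.
t* = √100 = 10 min.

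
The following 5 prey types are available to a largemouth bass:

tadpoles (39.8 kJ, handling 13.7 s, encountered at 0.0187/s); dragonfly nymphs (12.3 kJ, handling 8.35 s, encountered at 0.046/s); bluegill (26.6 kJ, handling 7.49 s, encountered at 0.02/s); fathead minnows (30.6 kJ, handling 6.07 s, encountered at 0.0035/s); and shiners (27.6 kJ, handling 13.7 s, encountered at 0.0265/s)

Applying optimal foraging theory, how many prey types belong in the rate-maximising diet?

Profitabilities (E/h, kJ/s): fathead minnows 5.04, bluegill 3.55, tadpoles 2.91, shiners 2.01, dragonfly nymphs 1.47. Add prey in this order while the next type's profitability exceeds the intake rate on those already taken.
Rate on top 1: 0.1049. bluegill: 3.55 > 0.1049 → include.
Rate on top 2: 0.5458. tadpoles: 2.91 > 0.5458 → include.
Rate on top 3: 0.9693. shiners: 2.01 > 0.9693 → include.
Rate on top 4: 1.181. dragonfly nymphs: 1.47 > 1.181 → include.
Optimal diet: fathead minnows, bluegill, tadpoles, shiners, dragonfly nymphs — 5 of 5 types.

5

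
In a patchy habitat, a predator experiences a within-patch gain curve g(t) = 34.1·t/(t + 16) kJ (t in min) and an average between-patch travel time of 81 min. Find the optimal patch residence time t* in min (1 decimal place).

By the marginal value theorem, leave when the instantaneous gain rate g'(t) equals the habitat-wide average g(t)/(T + t).
g'(t) = 34.1·16/(t + 16)². Setting 34.1·16/(t+16)² = 34.1t/[(t+16)(81+t)] gives 16(81+t) = t(t+16), so t² = 16×81 = 1296.
t* = √1296 = 36 min.

36.0 min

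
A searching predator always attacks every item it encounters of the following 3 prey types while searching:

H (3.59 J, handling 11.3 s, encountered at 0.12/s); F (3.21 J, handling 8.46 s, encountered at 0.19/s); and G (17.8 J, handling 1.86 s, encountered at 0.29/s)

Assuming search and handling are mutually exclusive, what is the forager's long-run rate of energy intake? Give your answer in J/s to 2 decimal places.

1.38 J/s

Energy encountered per unit search time: 0.12×3.59 + 0.19×3.21 + 0.29×17.8 = 6.203 J/s.
Handling time per unit search time: 0.12×11.3 + 0.19×8.46 + 0.29×1.86 = 3.503.
Rate = 6.203/(1 + 3.503) = 1.378 J/s.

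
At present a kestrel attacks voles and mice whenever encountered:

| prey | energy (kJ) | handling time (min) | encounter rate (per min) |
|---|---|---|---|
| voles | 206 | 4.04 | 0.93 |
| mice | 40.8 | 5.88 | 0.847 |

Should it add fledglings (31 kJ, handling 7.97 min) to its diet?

Current rate: (0.93×206 + 0.847×40.8)/(1 + 0.93×4.04 + 0.847×5.88) = 23.22 kJ/min.
Profitability of fledglings: 31/7.97 = 3.89 kJ/min.
3.89 < 23.22, so adding fledglings would lower the average — exclude it.

No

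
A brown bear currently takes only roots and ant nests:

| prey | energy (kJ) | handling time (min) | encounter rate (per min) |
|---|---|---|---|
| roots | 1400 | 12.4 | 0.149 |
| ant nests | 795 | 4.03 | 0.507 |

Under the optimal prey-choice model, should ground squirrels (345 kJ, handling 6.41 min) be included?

Intake rate on the current diet: R = (0.149×1400 + 0.507×795) / (1 + 0.149×12.4 + 0.507×4.03) = 611.7/4.891 = 125.1 kJ/min.
Profitability of ground squirrels: 345/6.41 = 53.82 kJ/min.
Since 53.82 < R, time spent handling ground squirrels is better spent searching.

No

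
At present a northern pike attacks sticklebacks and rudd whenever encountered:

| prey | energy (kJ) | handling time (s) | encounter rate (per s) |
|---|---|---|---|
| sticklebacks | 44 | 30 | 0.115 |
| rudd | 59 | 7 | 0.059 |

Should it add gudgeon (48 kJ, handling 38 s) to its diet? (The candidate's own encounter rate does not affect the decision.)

No

Current rate: (0.115×44 + 0.059×59)/(1 + 0.115×30 + 0.059×7) = 1.756 kJ/s.
gudgeon: E/h = 48/38 = 1.263 kJ/s.
1.263 < 1.756, so adding gudgeon would lower the average — exclude it.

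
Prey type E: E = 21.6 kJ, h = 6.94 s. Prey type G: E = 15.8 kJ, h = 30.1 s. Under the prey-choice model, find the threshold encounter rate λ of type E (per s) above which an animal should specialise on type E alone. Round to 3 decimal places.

0.029 per s

At the threshold, the rate on type E alone equals the profitability of type G: λ·21.6/(1 + λ·6.94) = 15.8/30.1 = 0.5249.
Rearranging, λ(21.6 − 0.5249×6.94) = 0.5249, so λ = 0.5249/17.96 = 0.02923 per s.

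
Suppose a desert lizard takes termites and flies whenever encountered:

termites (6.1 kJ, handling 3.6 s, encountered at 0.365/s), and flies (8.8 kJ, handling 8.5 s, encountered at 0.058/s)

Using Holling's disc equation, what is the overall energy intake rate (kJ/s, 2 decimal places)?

0.98 kJ/s

Energy encountered per unit search time: 0.365×6.1 + 0.058×8.8 = 2.737 kJ/s.
Handling time per unit search time: 0.365×3.6 + 0.058×8.5 = 1.807.
Rate = 2.737/(1 + 1.807) = 0.975 kJ/s.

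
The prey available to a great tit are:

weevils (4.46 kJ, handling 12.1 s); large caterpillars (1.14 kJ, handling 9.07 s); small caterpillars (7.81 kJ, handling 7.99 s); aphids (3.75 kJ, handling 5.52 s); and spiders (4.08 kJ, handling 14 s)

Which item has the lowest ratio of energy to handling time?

large caterpillars

Profitability E/h (kJ/s): weevils = 4.46/12.1 = 0.369, large caterpillars = 1.14/9.07 = 0.126, small caterpillars = 7.81/7.99 = 0.977, aphids = 3.75/5.52 = 0.679, spiders = 4.08/14 = 0.291.
Ranked: small caterpillars > aphids > weevils > spiders > large caterpillars.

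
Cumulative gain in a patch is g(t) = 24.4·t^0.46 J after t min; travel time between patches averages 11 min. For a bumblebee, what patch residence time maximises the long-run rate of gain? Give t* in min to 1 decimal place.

Maximise g(t)/(T+t): set derivative to zero → g'(t)(T+t) = g(t).
g'(t) = 0.46·24.4·t^-0.54. Setting 0.46·24.4·t^-0.54 = 24.4·t^0.46/(11+t) gives 0.46(11+t) = t, so 0.54·t = 0.46×11.
t* = 0.46×11/0.54 = 9.37 min.

9.4 min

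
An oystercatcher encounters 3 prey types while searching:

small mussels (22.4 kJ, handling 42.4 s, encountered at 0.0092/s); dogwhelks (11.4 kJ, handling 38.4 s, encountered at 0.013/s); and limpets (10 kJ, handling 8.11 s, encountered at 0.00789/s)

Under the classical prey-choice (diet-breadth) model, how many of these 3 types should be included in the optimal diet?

E/h in descending order: limpets 1.23, small mussels 0.528, dogwhelks 0.297 kJ/s. The optimal diet is the largest prefix of this list for which every included type satisfies E_i/h_i > R on the types above it.
Rate on top 1: 0.07415. small mussels: 0.528 > 0.07415 → include.
Rate on top 2: 0.196. dogwhelks: 0.297 > 0.196 → include.
Optimal diet: limpets, small mussels, dogwhelks — 3 of 3 types.

3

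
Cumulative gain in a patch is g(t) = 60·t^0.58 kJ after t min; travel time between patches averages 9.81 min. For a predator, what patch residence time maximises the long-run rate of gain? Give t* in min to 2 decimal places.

By the marginal value theorem, leave when the instantaneous gain rate g'(t) equals the habitat-wide average g(t)/(T + t).
g'(t) = 0.58·60·t^-0.42. Setting 0.58·60·t^-0.42 = 60·t^0.58/(9.81+t) gives 0.58(9.81+t) = t, so 0.42·t = 0.58×9.81.
t* = 0.58×9.81/0.42 = 13.55 min.

13.55 min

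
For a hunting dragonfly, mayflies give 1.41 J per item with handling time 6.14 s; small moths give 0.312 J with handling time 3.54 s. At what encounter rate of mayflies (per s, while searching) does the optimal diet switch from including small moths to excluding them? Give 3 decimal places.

0.101 per s

The zero-one rule: include small moths iff E₂/h₂ > λE₁/(1+λh₁). Equality gives the switch point.
λE₁h₂ = E₂ + λE₂h₁ ⇒ λ = E₂/(E₁h₂ − E₂h₁) = 0.312/(4.991 − 1.916) = 0.1014 per s.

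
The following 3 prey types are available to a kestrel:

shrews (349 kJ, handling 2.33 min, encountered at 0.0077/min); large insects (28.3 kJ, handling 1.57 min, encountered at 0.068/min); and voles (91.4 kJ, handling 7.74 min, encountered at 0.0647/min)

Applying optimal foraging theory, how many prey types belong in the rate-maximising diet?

E/h in descending order: shrews 150, large insects 18, voles 11.8 kJ/min. The optimal diet is the largest prefix of this list for which every included type satisfies E_i/h_i > R on the types above it.
Rate on top 1: 2.64. large insects: 18 > 2.64 → include.
Rate on top 2: 4.1. voles: 11.8 > 4.1 → include.
Optimal diet: shrews, large insects, voles — 3 of 3 types.

3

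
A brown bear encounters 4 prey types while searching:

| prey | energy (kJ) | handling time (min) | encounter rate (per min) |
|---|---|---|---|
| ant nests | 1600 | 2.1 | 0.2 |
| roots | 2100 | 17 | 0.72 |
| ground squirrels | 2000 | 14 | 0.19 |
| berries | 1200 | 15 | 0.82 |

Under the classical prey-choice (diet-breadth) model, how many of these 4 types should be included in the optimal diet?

1

Profitabilities (E/h, kJ/min): ant nests 762, ground squirrels 143, roots 124, berries 80. Add prey in this order while the next type's profitability exceeds the intake rate on those already taken.
Rate on top 1: 225.4. ground squirrels: 143 < 225.4 → exclude; stop.
Optimal diet: ant nests — 1 of 4 types.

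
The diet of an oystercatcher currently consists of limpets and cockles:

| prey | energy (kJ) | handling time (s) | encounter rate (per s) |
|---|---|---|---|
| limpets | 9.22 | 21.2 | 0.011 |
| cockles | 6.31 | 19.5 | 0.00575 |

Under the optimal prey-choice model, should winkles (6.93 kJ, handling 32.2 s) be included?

Intake rate on the current diet: R = (0.011×9.22 + 0.00575×6.31) / (1 + 0.011×21.2 + 0.00575×19.5) = 0.1377/1.345 = 0.1024 kJ/s.
Profitability of winkles: 6.93/32.2 = 0.2152 kJ/s.
Since 0.2152 > R, including winkles increases the long-run rate.

Yes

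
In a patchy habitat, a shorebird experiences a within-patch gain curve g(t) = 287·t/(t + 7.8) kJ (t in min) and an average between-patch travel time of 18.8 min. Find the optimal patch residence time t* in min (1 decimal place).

By the marginal value theorem, leave when the instantaneous gain rate g'(t) equals the habitat-wide average g(t)/(T + t).
g'(t) = 287·7.8/(t + 7.8)². Setting 287·7.8/(t+7.8)² = 287t/[(t+7.8)(18.8+t)] gives 7.8(18.8+t) = t(t+7.8), so t² = 7.8×18.8 = 146.6.
t* = √146.6 = 12.11 min.

12.1 min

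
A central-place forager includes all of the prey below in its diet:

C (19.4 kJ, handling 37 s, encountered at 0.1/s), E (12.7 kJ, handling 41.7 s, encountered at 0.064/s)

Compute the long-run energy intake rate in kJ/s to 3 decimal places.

0.374 kJ/s

R = (0.1×19.4 + 0.064×12.7) / (1 + 0.1×37 + 0.064×41.7) = 2.753/7.369 = 0.3736 kJ/s.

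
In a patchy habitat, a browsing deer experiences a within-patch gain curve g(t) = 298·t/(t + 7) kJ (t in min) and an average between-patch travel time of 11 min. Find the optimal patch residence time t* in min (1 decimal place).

8.8 min

Maximise g(t)/(T+t): set derivative to zero → g'(t)(T+t) = g(t).
g'(t) = 298·7/(t + 7)². Setting 298·7/(t+7)² = 298t/[(t+7)(11+t)] gives 7(11+t) = t(t+7), so t² = 7×11 = 77.
t* = √77 = 8.775 min.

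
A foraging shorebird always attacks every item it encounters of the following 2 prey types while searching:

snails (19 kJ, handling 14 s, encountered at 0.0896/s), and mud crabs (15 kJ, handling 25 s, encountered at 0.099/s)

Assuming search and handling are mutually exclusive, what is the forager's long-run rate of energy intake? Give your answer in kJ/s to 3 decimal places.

R = Σλ_iE_i / (1 + Σλ_ih_i)
Numerator: 0.0896×19 + 0.099×15 = 3.187
Denominator: 1 + 0.0896×14 + 0.099×25 = 4.729
R = 3.187/4.729 = 0.674 kJ/s

0.674 kJ/s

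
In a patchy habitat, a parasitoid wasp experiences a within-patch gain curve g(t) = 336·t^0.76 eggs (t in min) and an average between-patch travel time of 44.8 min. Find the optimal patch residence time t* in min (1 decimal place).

By the marginal value theorem, leave when the instantaneous gain rate g'(t) equals the habitat-wide average g(t)/(T + t).
g'(t) = 0.76·336·t^-0.24. Setting 0.76·336·t^-0.24 = 336·t^0.76/(44.8+t) gives 0.76(44.8+t) = t, so 0.24·t = 0.76×44.8.
t* = 0.76×44.8/0.24 = 141.9 min.

141.9 min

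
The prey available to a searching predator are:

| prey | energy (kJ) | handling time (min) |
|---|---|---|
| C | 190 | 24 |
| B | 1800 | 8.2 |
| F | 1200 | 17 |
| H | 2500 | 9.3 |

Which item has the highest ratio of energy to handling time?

In descending order of E/h:
H: 2500/9.3 = 269 kJ/min
B: 1800/8.2 = 220 kJ/min
F: 1200/17 = 70.6 kJ/min
C: 190/24 = 7.92 kJ/min

H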